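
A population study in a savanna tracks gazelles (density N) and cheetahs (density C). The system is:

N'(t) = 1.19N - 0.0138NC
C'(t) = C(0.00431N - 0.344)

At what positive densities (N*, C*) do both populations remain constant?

N* ≈ 79.8, C* ≈ 86.2

Set dC/dt = 0 with C > 0: 0.00431N - 0.344 = 0, so N* = 0.344/0.00431 = 79.8.
Set dN/dt = 0 with N > 0: 1.19 - 0.0138C = 0, so C* = 1.19/0.0138 = 86.2.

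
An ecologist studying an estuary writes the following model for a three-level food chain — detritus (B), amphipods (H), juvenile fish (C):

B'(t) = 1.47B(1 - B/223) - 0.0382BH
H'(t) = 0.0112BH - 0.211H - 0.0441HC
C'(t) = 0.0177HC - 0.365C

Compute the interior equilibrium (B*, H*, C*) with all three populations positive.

From dC/dt = 0: 0.0177H* = 0.365, so H* = 20.6.
From dB/dt = 0: 1.47(1 - B*/223) = 0.0382·20.6, giving B* = 223·(1 - 0.536) = 103.
From dH/dt = 0: 0.0112·103 - 0.211 = 0.0441C*, so C* = 0.948/0.0441 = 21.5.

B* ≈ 103, H* ≈ 20.6, C* ≈ 21.5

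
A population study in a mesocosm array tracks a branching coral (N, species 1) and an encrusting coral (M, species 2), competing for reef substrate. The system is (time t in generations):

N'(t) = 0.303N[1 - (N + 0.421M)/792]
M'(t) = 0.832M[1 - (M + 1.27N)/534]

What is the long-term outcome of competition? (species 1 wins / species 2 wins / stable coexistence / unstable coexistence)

Compare the nullcline intercepts: K1/α12 = 792/0.421 = 1880 > K2 = 534; K2/α21 = 534/1.27 = 420 < K1 = 792.
Since the inequalities point opposite ways, species 1 can invade but species 2 cannot.

species 1 excludes species 2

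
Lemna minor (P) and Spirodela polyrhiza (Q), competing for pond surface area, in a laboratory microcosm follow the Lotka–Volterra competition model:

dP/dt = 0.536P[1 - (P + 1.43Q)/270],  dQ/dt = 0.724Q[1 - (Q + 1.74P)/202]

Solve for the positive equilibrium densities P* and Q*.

P* ≈ 12.7, Q* ≈ 180

Setting both brackets to zero gives the nullclines P + 1.43Q = 270 and 1.74P + Q = 202.
Substituting Q = 202 - 1.74P into the first: P(1 - 1.43·1.74) = 270 - 1.43·202.
So P* = -18.9/-1.49 = 12.7, and then Q* = 202 - 1.74·12.7 = 180.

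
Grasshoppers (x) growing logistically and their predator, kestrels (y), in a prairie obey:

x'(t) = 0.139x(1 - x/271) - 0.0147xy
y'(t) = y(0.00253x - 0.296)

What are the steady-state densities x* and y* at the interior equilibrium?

x* ≈ 117, y* ≈ 5.37

From dy/dt = 0 with y > 0: 0.00253x* = 0.296, so x* = 117.
Substitute into dx/dt = 0: 0.139(1 - 117/271) = 0.0147y*.
The bracket is 0.568, giving y* = 0.079/0.0147 = 5.37.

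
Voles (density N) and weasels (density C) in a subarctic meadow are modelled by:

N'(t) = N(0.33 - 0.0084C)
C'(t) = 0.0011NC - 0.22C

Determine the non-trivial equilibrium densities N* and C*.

Set dC/dt = 0 with C > 0: 0.0011N - 0.22 = 0, so N* = 0.22/0.0011 = 200.
Set dN/dt = 0 with N > 0: 0.33 - 0.0084C = 0, so C* = 0.33/0.0084 = 39.3.

N* ≈ 200, C* ≈ 39.3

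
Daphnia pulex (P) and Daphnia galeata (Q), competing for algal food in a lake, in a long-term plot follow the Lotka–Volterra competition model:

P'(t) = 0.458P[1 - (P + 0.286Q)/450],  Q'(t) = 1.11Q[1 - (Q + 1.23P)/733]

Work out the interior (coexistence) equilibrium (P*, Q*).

Setting both brackets to zero gives the nullclines P + 0.286Q = 450 and 1.23P + Q = 733.
Substituting Q = 733 - 1.23P into the first: P(1 - 0.286·1.23) = 450 - 0.286·733.
So P* = 240/0.648 = 371, and then Q* = 733 - 1.23·371 = 277.

P* ≈ 371, Q* ≈ 277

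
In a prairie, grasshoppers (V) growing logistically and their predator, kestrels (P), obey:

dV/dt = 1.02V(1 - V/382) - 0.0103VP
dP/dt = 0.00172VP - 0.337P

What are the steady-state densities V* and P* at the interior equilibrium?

V* ≈ 196, P* ≈ 48.2

From dP/dt = 0 with P > 0: 0.00172V* = 0.337, so V* = 196.
Substitute into dV/dt = 0: 1.02(1 - 196/382) = 0.0103P*.
The bracket is 0.487, giving P* = 0.497/0.0103 = 48.2.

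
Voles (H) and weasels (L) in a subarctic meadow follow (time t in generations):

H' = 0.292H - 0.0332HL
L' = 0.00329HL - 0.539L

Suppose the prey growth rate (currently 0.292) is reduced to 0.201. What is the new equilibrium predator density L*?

L* ≈ 6.05

At the interior fixed point, setting dH/dt = 0 with H > 0 fixes L* = (prey growth rate)/(HL coefficient) — independent of the other coefficients.
With the change, L* = 0.201/0.0332 = 6.05; it falls from 8.8.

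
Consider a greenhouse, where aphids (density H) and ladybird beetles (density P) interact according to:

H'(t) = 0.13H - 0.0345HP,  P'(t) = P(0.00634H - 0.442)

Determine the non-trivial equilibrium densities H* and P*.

Set dP/dt = 0 with P > 0: 0.00634H - 0.442 = 0, so H* = 0.442/0.00634 = 69.7.
Set dH/dt = 0 with H > 0: 0.13 - 0.0345P = 0, so P* = 0.13/0.0345 = 3.77.

H* ≈ 69.7, P* ≈ 3.77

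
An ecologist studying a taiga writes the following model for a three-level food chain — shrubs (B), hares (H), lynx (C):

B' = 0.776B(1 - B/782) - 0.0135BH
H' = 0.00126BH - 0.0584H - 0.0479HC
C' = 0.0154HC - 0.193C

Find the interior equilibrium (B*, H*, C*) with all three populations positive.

B* ≈ 612, H* ≈ 12.5, C* ≈ 14.9

From dC/dt = 0: 0.0154H* = 0.193, so H* = 12.5.
From dB/dt = 0: 0.776(1 - B*/782) = 0.0135·12.5, giving B* = 782·(1 - 0.218) = 612.
From dH/dt = 0: 0.00126·612 - 0.0584 = 0.0479C*, so C* = 0.712/0.0479 = 14.9.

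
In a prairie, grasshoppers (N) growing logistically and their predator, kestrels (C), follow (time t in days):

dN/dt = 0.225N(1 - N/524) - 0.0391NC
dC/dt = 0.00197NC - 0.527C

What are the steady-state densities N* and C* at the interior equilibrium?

From dC/dt = 0 with C > 0: 0.00197N* = 0.527, so N* = 268.
Substitute into dN/dt = 0: 0.225(1 - 268/524) = 0.0391C*.
The bracket is 0.489, giving C* = 0.11/0.0391 = 2.82.

N* ≈ 268, C* ≈ 2.82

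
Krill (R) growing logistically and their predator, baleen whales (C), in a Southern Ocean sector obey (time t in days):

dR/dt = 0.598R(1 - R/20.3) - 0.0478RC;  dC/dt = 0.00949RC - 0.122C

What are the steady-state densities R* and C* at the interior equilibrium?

From dC/dt = 0 with C > 0: 0.00949R* = 0.122, so R* = 12.9.
Substitute into dR/dt = 0: 0.598(1 - 12.9/20.3) = 0.0478C*.
The bracket is 0.367, giving C* = 0.219/0.0478 = 4.59.

R* ≈ 12.9, C* ≈ 4.59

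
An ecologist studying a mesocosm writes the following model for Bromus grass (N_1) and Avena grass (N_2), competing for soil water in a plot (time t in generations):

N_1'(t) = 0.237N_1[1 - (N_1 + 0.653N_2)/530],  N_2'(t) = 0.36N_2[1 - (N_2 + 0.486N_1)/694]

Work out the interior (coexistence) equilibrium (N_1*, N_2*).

N_1* ≈ 113, N_2* ≈ 639

Setting both brackets to zero gives the nullclines N_1 + 0.653N_2 = 530 and 0.486N_1 + N_2 = 694.
Substituting N_2 = 694 - 0.486N_1 into the first: N_1(1 - 0.653·0.486) = 530 - 0.653·694.
So N_1* = 76.8/0.683 = 113, and then N_2* = 694 - 0.486·113 = 639.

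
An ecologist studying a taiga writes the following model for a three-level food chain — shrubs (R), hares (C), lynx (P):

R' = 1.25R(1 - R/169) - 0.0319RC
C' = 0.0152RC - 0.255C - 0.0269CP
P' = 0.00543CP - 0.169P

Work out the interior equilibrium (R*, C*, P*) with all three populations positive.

From dP/dt = 0: 0.00543C* = 0.169, so C* = 31.1.
From dR/dt = 0: 1.25(1 - R*/169) = 0.0319·31.1, giving R* = 169·(1 - 0.794) = 34.8.
From dC/dt = 0: 0.0152·34.8 - 0.255 = 0.0269P*, so P* = 0.273/0.0269 = 10.2.

R* ≈ 34.8, C* ≈ 31.1, P* ≈ 10.2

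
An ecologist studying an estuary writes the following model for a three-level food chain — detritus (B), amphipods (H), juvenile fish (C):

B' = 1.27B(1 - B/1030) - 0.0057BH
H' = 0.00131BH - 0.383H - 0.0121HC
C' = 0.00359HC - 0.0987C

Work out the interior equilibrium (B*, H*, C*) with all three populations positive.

From dC/dt = 0: 0.00359H* = 0.0987, so H* = 27.5.
From dB/dt = 0: 1.27(1 - B*/1030) = 0.0057·27.5, giving B* = 1030·(1 - 0.123) = 903.
From dH/dt = 0: 0.00131·903 - 0.383 = 0.0121C*, so C* = 0.8/0.0121 = 66.1.

B* ≈ 903, H* ≈ 27.5, C* ≈ 66.1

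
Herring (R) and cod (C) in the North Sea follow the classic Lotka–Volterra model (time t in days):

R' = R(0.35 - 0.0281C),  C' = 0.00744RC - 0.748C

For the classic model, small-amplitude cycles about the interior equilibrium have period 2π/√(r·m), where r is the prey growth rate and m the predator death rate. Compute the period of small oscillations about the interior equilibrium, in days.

T ≈ 12.3 days

Here r = 0.35 and m = 0.748, so r·m = 0.262.
ω = √0.262 = 0.512 per day, hence T = 2π/ω ≈ 12.3 days.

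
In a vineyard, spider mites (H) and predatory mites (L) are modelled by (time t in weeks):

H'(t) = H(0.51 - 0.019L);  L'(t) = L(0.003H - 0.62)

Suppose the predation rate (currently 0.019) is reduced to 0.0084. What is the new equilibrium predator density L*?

L* ≈ 60.7

At the interior fixed point, setting dH/dt = 0 with H > 0 fixes L* = (prey growth rate)/(HL coefficient) — independent of the other coefficients.
With the change, L* = 0.51/0.0084 = 60.7; it rises from 26.8.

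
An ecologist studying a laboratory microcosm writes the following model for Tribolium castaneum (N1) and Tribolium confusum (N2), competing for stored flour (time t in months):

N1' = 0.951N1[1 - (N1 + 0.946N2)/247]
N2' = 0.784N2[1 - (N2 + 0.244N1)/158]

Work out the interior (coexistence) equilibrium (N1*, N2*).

N1* ≈ 127, N2* ≈ 127

Setting both brackets to zero gives the nullclines N1 + 0.946N2 = 247 and 0.244N1 + N2 = 158.
Substituting N2 = 158 - 0.244N1 into the first: N1(1 - 0.946·0.244) = 247 - 0.946·158.
So N1* = 97.5/0.769 = 127, and then N2* = 158 - 0.244·127 = 127.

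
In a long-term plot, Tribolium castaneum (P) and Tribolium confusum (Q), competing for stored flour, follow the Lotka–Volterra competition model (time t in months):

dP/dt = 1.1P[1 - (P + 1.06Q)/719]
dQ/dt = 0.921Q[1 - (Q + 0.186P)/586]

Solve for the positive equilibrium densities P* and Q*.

P* ≈ 122, Q* ≈ 563

Setting both brackets to zero gives the nullclines P + 1.06Q = 719 and 0.186P + Q = 586.
Substituting Q = 586 - 0.186P into the first: P(1 - 1.06·0.186) = 719 - 1.06·586.
So P* = 97.8/0.803 = 122, and then Q* = 586 - 0.186·122 = 563.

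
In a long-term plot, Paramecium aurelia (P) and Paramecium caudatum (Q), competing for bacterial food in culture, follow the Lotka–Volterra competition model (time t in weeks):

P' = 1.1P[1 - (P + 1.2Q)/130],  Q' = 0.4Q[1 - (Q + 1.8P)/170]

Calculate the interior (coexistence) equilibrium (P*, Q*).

P* ≈ 63.8, Q* ≈ 55.2

Setting both brackets to zero gives the nullclines P + 1.2Q = 130 and 1.8P + Q = 170.
Substituting Q = 170 - 1.8P into the first: P(1 - 1.2·1.8) = 130 - 1.2·170.
So P* = -74/-1.16 = 63.8, and then Q* = 170 - 1.8·63.8 = 55.2.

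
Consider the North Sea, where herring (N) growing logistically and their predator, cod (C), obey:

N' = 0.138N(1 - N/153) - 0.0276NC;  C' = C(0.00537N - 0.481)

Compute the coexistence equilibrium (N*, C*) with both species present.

N* ≈ 89.6, C* ≈ 2.07

From dC/dt = 0 with C > 0: 0.00537N* = 0.481, so N* = 89.6.
Substitute into dN/dt = 0: 0.138(1 - 89.6/153) = 0.0276C*.
The bracket is 0.415, giving C* = 0.0572/0.0276 = 2.07.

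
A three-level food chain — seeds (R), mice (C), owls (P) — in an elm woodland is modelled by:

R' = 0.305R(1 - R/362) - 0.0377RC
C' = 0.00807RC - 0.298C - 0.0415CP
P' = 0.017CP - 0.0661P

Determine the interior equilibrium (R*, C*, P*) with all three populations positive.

From dP/dt = 0: 0.017C* = 0.0661, so C* = 3.89.
From dR/dt = 0: 0.305(1 - R*/362) = 0.0377·3.89, giving R* = 362·(1 - 0.481) = 188.
From dC/dt = 0: 0.00807·188 - 0.298 = 0.0415P*, so P* = 1.22/0.0415 = 29.4.

R* ≈ 188, C* ≈ 3.89, P* ≈ 29.4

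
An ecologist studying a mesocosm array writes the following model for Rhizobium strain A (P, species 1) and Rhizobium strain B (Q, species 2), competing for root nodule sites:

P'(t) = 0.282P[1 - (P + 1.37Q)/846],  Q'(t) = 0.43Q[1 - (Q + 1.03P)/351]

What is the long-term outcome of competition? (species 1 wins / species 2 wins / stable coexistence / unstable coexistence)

Compare the nullcline intercepts: K1/α12 = 846/1.37 = 618 > K2 = 351; K2/α21 = 351/1.03 = 341 < K1 = 846.
Since the inequalities point opposite ways, species 1 can invade but species 2 cannot.

species 1 excludes species 2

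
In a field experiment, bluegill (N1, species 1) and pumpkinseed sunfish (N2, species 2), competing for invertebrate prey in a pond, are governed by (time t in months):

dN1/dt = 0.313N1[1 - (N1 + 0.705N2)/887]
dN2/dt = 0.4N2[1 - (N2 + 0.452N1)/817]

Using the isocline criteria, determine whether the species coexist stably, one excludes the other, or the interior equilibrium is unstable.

stable coexistence

Compare the nullcline intercepts: K1/α12 = 887/0.705 = 1260 > K2 = 817; K2/α21 = 817/0.452 = 1810 > K1 = 887.
Since both inequalities hold, each species can invade when rare, so the interior equilibrium is stable.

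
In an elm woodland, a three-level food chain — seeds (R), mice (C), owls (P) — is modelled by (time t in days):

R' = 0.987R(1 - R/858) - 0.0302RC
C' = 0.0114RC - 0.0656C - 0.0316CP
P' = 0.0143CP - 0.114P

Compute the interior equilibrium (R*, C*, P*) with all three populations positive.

R* ≈ 649, C* ≈ 7.97, P* ≈ 232

From dP/dt = 0: 0.0143C* = 0.114, so C* = 7.97.
From dR/dt = 0: 0.987(1 - R*/858) = 0.0302·7.97, giving R* = 858·(1 - 0.244) = 649.
From dC/dt = 0: 0.0114·649 - 0.0656 = 0.0316P*, so P* = 7.33/0.0316 = 232.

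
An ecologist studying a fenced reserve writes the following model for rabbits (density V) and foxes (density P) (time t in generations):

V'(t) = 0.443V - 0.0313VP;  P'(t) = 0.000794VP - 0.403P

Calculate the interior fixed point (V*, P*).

V* ≈ 508, P* ≈ 14.2

Set dP/dt = 0 with P > 0: 0.000794V - 0.403 = 0, so V* = 0.403/0.000794 = 508.
Set dV/dt = 0 with V > 0: 0.443 - 0.0313P = 0, so P* = 0.443/0.0313 = 14.2.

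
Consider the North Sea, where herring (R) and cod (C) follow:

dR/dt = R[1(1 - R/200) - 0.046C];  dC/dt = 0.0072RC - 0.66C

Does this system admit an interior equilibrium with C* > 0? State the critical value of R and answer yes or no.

Threshold R = 91.7; K > 91.7, so yes, the predator persists.

The predator equation gives dC/dt > 0 only when R > 0.66/0.0072 = 91.7.
Without the predator, R → K = 200. Since 200 > 91.7, the predator can invade and persist.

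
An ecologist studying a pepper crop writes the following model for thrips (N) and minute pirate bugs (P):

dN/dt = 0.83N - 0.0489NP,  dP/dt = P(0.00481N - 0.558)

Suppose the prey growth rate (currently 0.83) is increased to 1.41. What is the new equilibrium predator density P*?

P* ≈ 28.8

At the interior fixed point, setting dN/dt = 0 with N > 0 fixes P* = (prey growth rate)/(NP coefficient) — independent of the other coefficients.
With the change, P* = 1.41/0.0489 = 28.8; it rises from 17.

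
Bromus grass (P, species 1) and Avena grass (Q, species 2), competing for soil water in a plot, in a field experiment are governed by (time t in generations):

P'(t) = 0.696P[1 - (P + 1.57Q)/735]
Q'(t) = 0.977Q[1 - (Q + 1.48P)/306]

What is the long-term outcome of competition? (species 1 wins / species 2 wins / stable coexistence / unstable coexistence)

species 1 excludes species 2

Compare the nullcline intercepts: K1/α12 = 735/1.57 = 468 > K2 = 306; K2/α21 = 306/1.48 = 207 < K1 = 735.
Since the inequalities point opposite ways, species 1 can invade but species 2 cannot.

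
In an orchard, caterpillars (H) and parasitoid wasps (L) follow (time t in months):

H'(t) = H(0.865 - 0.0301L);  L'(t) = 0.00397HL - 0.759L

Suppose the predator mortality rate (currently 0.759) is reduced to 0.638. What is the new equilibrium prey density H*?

At the interior fixed point, setting dL/dt = 0 with L > 0 fixes H* = (predator death rate)/(HL coefficient) — independent of the other coefficients.
With the change, H* = 0.638/0.00397 = 161; it falls from 191.

H* ≈ 161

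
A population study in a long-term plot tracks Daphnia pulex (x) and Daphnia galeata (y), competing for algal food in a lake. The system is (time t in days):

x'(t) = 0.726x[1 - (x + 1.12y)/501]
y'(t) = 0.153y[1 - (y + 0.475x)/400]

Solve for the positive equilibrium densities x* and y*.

x* ≈ 113, y* ≈ 346

Setting both brackets to zero gives the nullclines x + 1.12y = 501 and 0.475x + y = 400.
Substituting y = 400 - 0.475x into the first: x(1 - 1.12·0.475) = 501 - 1.12·400.
So x* = 53/0.468 = 113, and then y* = 400 - 0.475·113 = 346.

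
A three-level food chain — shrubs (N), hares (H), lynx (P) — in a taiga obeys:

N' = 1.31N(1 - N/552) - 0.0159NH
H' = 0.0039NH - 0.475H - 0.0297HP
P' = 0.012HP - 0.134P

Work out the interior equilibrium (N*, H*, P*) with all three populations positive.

From dP/dt = 0: 0.012H* = 0.134, so H* = 11.2.
From dN/dt = 0: 1.31(1 - N*/552) = 0.0159·11.2, giving N* = 552·(1 - 0.136) = 477.
From dH/dt = 0: 0.0039·477 - 0.475 = 0.0297P*, so P* = 1.39/0.0297 = 46.7.

N* ≈ 477, H* ≈ 11.2, P* ≈ 46.7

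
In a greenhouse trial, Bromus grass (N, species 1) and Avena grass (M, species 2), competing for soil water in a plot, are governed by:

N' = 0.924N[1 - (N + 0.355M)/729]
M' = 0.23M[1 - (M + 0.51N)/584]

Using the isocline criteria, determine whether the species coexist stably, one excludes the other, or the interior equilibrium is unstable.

Compare the nullcline intercepts: K1/α12 = 729/0.355 = 2050 > K2 = 584; K2/α21 = 584/0.51 = 1150 > K1 = 729.
Since both inequalities hold, each species can invade when rare, so the interior equilibrium is stable.

stable coexistence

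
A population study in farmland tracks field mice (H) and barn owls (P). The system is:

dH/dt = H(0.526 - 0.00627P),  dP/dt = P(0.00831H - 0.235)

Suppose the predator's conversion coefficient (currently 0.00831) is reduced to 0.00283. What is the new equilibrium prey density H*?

H* ≈ 83

At the interior fixed point, setting dP/dt = 0 with P > 0 fixes H* = (predator death rate)/(HP coefficient) — independent of the other coefficients.
With the change, H* = 0.235/0.00283 = 83; it rises from 28.3.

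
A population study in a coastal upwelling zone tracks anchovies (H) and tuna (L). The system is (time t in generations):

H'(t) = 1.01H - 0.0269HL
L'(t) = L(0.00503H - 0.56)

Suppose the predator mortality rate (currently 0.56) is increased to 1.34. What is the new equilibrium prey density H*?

At the interior fixed point, setting dL/dt = 0 with L > 0 fixes H* = (predator death rate)/(HL coefficient) — independent of the other coefficients.
With the change, H* = 1.34/0.00503 = 266; it rises from 111.

H* ≈ 266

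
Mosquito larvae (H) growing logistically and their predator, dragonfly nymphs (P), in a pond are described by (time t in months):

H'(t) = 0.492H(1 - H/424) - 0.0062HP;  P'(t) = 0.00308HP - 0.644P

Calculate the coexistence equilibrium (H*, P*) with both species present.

H* ≈ 209, P* ≈ 40.2

From dP/dt = 0 with P > 0: 0.00308H* = 0.644, so H* = 209.
Substitute into dH/dt = 0: 0.492(1 - 209/424) = 0.0062P*.
The bracket is 0.507, giving P* = 0.249/0.0062 = 40.2.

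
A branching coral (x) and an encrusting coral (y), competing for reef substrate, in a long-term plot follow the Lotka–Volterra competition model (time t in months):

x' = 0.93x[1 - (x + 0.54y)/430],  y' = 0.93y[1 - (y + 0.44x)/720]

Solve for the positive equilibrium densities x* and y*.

x* ≈ 54, y* ≈ 696

Setting both brackets to zero gives the nullclines x + 0.54y = 430 and 0.44x + y = 720.
Substituting y = 720 - 0.44x into the first: x(1 - 0.54·0.44) = 430 - 0.54·720.
So x* = 41.2/0.762 = 54, and then y* = 720 - 0.44·54 = 696.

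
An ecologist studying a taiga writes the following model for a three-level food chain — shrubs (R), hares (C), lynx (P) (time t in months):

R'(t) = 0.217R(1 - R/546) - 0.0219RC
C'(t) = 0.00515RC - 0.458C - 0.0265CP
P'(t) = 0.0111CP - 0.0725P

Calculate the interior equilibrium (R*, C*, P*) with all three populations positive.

R* ≈ 186, C* ≈ 6.53, P* ≈ 18.9

From dP/dt = 0: 0.0111C* = 0.0725, so C* = 6.53.
From dR/dt = 0: 0.217(1 - R*/546) = 0.0219·6.53, giving R* = 546·(1 - 0.659) = 186.
From dC/dt = 0: 0.00515·186 - 0.458 = 0.0265P*, so P* = 0.5/0.0265 = 18.9.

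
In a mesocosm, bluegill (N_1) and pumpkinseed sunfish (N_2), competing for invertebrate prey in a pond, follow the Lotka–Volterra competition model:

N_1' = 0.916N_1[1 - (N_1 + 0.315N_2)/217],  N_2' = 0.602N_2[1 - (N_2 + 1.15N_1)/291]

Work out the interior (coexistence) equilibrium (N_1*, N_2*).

Setting both brackets to zero gives the nullclines N_1 + 0.315N_2 = 217 and 1.15N_1 + N_2 = 291.
Substituting N_2 = 291 - 1.15N_1 into the first: N_1(1 - 0.315·1.15) = 217 - 0.315·291.
So N_1* = 125/0.638 = 197, and then N_2* = 291 - 1.15·197 = 65.

N_1* ≈ 197, N_2* ≈ 65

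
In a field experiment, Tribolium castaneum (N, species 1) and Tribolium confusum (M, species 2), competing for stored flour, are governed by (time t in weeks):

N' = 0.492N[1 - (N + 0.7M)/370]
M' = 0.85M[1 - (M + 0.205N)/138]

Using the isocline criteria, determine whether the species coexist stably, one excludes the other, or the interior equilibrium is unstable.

Compare the nullcline intercepts: K1/α12 = 370/0.7 = 529 > K2 = 138; K2/α21 = 138/0.205 = 673 > K1 = 370.
Since both inequalities hold, each species can invade when rare, so the interior equilibrium is stable.

stable coexistence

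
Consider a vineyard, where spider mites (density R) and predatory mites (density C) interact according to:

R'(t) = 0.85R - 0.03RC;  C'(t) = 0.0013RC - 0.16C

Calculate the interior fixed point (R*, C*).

R* ≈ 123, C* ≈ 28.3

Set dC/dt = 0 with C > 0: 0.0013R - 0.16 = 0, so R* = 0.16/0.0013 = 123.
Set dR/dt = 0 with R > 0: 0.85 - 0.03C = 0, so C* = 0.85/0.03 = 28.3.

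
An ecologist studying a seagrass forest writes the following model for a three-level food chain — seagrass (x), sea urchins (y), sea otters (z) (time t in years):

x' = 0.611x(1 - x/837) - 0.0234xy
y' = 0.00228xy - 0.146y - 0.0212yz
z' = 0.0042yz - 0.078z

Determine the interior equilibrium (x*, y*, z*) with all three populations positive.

From dz/dt = 0: 0.0042y* = 0.078, so y* = 18.6.
From dx/dt = 0: 0.611(1 - x*/837) = 0.0234·18.6, giving x* = 837·(1 - 0.711) = 242.
From dy/dt = 0: 0.00228·242 - 0.146 = 0.0212z*, so z* = 0.405/0.0212 = 19.1.

x* ≈ 242, y* ≈ 18.6, z* ≈ 19.1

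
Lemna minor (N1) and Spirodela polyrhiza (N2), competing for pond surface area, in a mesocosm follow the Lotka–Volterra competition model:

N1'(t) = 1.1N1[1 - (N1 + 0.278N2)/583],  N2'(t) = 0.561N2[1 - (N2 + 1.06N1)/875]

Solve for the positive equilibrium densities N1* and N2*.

Setting both brackets to zero gives the nullclines N1 + 0.278N2 = 583 and 1.06N1 + N2 = 875.
Substituting N2 = 875 - 1.06N1 into the first: N1(1 - 0.278·1.06) = 583 - 0.278·875.
So N1* = 340/0.705 = 482, and then N2* = 875 - 1.06·482 = 364.

N1* ≈ 482, N2* ≈ 364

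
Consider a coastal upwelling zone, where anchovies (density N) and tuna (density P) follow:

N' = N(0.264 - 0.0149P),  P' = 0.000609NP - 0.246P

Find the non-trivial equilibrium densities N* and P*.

N* ≈ 404, P* ≈ 17.7

Set dP/dt = 0 with P > 0: 0.000609N - 0.246 = 0, so N* = 0.246/0.000609 = 404.
Set dN/dt = 0 with N > 0: 0.264 - 0.0149P = 0, so P* = 0.264/0.0149 = 17.7.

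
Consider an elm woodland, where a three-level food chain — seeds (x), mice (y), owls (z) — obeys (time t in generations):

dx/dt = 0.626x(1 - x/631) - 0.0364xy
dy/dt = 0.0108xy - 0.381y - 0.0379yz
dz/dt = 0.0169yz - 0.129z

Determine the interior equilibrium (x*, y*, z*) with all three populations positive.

From dz/dt = 0: 0.0169y* = 0.129, so y* = 7.63.
From dx/dt = 0: 0.626(1 - x*/631) = 0.0364·7.63, giving x* = 631·(1 - 0.444) = 351.
From dy/dt = 0: 0.0108·351 - 0.381 = 0.0379z*, so z* = 3.41/0.0379 = 89.9.

x* ≈ 351, y* ≈ 7.63, z* ≈ 89.9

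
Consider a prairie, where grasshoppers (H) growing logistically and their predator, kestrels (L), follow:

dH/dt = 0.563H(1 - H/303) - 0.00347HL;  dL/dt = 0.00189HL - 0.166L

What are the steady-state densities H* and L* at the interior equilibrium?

From dL/dt = 0 with L > 0: 0.00189H* = 0.166, so H* = 87.8.
Substitute into dH/dt = 0: 0.563(1 - 87.8/303) = 0.00347L*.
The bracket is 0.71, giving L* = 0.4/0.00347 = 115.

H* ≈ 87.8, L* ≈ 115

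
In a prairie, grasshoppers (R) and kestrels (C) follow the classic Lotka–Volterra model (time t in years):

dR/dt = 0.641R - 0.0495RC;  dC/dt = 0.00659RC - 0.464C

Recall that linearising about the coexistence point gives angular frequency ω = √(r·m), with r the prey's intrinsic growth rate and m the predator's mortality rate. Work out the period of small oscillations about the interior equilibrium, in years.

Here r = 0.641 and m = 0.464, so r·m = 0.297.
ω = √0.297 = 0.545 per year, hence T = 2π/ω ≈ 11.5 years.

T ≈ 11.5 years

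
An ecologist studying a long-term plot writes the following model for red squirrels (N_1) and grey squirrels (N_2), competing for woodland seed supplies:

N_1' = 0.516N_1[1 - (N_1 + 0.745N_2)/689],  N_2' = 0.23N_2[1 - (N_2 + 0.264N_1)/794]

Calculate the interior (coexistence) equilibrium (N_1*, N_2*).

Setting both brackets to zero gives the nullclines N_1 + 0.745N_2 = 689 and 0.264N_1 + N_2 = 794.
Substituting N_2 = 794 - 0.264N_1 into the first: N_1(1 - 0.745·0.264) = 689 - 0.745·794.
So N_1* = 97.5/0.803 = 121, and then N_2* = 794 - 0.264·121 = 762.

N_1* ≈ 121, N_2* ≈ 762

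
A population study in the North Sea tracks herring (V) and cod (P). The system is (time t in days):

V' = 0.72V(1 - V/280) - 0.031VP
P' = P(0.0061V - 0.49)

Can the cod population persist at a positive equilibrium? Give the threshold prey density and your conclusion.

Threshold V = 80.3; K > 80.3, so yes, the predator persists.

The predator equation gives dP/dt > 0 only when V > 0.49/0.0061 = 80.3.
Without the predator, V → K = 280. Since 280 > 80.3, the predator can invade and persist.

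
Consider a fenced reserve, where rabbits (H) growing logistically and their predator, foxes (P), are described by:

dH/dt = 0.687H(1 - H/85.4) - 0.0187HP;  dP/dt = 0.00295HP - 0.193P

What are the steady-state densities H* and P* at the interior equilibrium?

H* ≈ 65.4, P* ≈ 8.59

From dP/dt = 0 with P > 0: 0.00295H* = 0.193, so H* = 65.4.
Substitute into dH/dt = 0: 0.687(1 - 65.4/85.4) = 0.0187P*.
The bracket is 0.234, giving P* = 0.161/0.0187 = 8.59.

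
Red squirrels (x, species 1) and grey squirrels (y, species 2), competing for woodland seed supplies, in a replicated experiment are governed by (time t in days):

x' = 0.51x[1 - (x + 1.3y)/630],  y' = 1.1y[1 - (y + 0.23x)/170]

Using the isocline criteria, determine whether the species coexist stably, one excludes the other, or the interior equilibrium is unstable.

Compare the nullcline intercepts: K1/α12 = 630/1.3 = 485 > K2 = 170; K2/α21 = 170/0.23 = 739 > K1 = 630.
Since both inequalities hold, each species can invade when rare, so the interior equilibrium is stable.

stable coexistence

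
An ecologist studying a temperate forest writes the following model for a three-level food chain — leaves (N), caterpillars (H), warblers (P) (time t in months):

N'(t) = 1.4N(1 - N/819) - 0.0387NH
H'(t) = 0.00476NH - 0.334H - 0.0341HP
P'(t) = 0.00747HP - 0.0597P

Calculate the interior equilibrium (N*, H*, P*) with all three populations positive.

From dP/dt = 0: 0.00747H* = 0.0597, so H* = 7.99.
From dN/dt = 0: 1.4(1 - N*/819) = 0.0387·7.99, giving N* = 819·(1 - 0.221) = 638.
From dH/dt = 0: 0.00476·638 - 0.334 = 0.0341P*, so P* = 2.7/0.0341 = 79.3.

N* ≈ 638, H* ≈ 7.99, P* ≈ 79.3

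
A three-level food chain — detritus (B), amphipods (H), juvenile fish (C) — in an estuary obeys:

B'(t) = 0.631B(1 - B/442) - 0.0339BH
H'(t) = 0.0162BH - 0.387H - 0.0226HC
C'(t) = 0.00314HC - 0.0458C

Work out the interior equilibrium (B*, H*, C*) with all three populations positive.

B* ≈ 95.6, H* ≈ 14.6, C* ≈ 51.4

From dC/dt = 0: 0.00314H* = 0.0458, so H* = 14.6.
From dB/dt = 0: 0.631(1 - B*/442) = 0.0339·14.6, giving B* = 442·(1 - 0.784) = 95.6.
From dH/dt = 0: 0.0162·95.6 - 0.387 = 0.0226C*, so C* = 1.16/0.0226 = 51.4.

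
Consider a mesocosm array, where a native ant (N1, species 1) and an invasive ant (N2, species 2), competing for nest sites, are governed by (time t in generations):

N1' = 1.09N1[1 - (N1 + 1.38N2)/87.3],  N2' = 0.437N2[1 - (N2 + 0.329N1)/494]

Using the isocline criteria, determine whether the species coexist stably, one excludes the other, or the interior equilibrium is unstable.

species 2 excludes species 1

Compare the nullcline intercepts: K1/α12 = 87.3/1.38 = 63.3 < K2 = 494; K2/α21 = 494/0.329 = 1500 > K1 = 87.3.
Since the inequalities point opposite ways, species 2 can invade but species 1 cannot.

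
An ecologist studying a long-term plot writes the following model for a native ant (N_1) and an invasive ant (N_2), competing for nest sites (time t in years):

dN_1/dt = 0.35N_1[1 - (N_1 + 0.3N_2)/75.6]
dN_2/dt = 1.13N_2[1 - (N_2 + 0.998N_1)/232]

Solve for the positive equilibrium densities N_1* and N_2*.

N_1* ≈ 8.56, N_2* ≈ 223

Setting both brackets to zero gives the nullclines N_1 + 0.3N_2 = 75.6 and 0.998N_1 + N_2 = 232.
Substituting N_2 = 232 - 0.998N_1 into the first: N_1(1 - 0.3·0.998) = 75.6 - 0.3·232.
So N_1* = 6/0.701 = 8.56, and then N_2* = 232 - 0.998·8.56 = 223.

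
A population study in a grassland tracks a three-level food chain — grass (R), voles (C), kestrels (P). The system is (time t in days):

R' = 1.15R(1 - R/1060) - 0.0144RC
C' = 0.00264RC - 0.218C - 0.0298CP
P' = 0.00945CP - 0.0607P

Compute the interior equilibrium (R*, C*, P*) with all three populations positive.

From dP/dt = 0: 0.00945C* = 0.0607, so C* = 6.42.
From dR/dt = 0: 1.15(1 - R*/1060) = 0.0144·6.42, giving R* = 1060·(1 - 0.0804) = 975.
From dC/dt = 0: 0.00264·975 - 0.218 = 0.0298P*, so P* = 2.36/0.0298 = 79.

R* ≈ 975, C* ≈ 6.42, P* ≈ 79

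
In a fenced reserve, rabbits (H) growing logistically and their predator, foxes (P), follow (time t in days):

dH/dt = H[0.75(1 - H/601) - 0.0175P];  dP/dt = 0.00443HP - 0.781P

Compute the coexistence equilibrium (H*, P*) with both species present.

From dP/dt = 0 with P > 0: 0.00443H* = 0.781, so H* = 176.
Substitute into dH/dt = 0: 0.75(1 - 176/601) = 0.0175P*.
The bracket is 0.707, giving P* = 0.53/0.0175 = 30.3.

H* ≈ 176, P* ≈ 30.3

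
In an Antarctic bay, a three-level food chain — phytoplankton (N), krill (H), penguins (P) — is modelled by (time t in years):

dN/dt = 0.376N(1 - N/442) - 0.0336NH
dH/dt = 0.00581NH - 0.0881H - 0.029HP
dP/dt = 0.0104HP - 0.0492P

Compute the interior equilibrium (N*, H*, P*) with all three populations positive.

N* ≈ 255, H* ≈ 4.73, P* ≈ 48.1

From dP/dt = 0: 0.0104H* = 0.0492, so H* = 4.73.
From dN/dt = 0: 0.376(1 - N*/442) = 0.0336·4.73, giving N* = 442·(1 - 0.423) = 255.
From dH/dt = 0: 0.00581·255 - 0.0881 = 0.029P*, so P* = 1.39/0.029 = 48.1.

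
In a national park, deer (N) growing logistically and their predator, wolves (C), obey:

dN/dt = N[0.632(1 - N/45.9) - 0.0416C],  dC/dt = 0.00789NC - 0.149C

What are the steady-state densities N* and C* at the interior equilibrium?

From dC/dt = 0 with C > 0: 0.00789N* = 0.149, so N* = 18.9.
Substitute into dN/dt = 0: 0.632(1 - 18.9/45.9) = 0.0416C*.
The bracket is 0.589, giving C* = 0.372/0.0416 = 8.94.

N* ≈ 18.9, C* ≈ 8.94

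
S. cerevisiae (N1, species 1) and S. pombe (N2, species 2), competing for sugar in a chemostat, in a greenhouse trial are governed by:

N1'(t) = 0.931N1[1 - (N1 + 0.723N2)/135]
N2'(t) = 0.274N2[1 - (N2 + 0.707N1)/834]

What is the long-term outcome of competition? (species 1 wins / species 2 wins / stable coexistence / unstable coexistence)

Compare the nullcline intercepts: K1/α12 = 135/0.723 = 187 < K2 = 834; K2/α21 = 834/0.707 = 1180 > K1 = 135.
Since the inequalities point opposite ways, species 2 can invade but species 1 cannot.

species 2 excludes species 1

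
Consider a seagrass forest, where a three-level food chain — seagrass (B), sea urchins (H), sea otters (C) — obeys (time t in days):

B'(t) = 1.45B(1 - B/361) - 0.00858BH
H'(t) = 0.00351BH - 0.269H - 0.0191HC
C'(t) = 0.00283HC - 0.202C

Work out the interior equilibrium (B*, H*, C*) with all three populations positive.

B* ≈ 209, H* ≈ 71.4, C* ≈ 24.2

From dC/dt = 0: 0.00283H* = 0.202, so H* = 71.4.
From dB/dt = 0: 1.45(1 - B*/361) = 0.00858·71.4, giving B* = 361·(1 - 0.422) = 209.
From dH/dt = 0: 0.00351·209 - 0.269 = 0.0191C*, so C* = 0.463/0.0191 = 24.2.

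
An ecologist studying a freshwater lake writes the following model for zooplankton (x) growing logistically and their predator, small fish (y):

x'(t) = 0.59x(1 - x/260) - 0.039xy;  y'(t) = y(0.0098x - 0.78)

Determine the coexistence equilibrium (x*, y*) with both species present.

x* ≈ 79.6, y* ≈ 10.5

From dy/dt = 0 with y > 0: 0.0098x* = 0.78, so x* = 79.6.
Substitute into dx/dt = 0: 0.59(1 - 79.6/260) = 0.039y*.
The bracket is 0.694, giving y* = 0.409/0.039 = 10.5.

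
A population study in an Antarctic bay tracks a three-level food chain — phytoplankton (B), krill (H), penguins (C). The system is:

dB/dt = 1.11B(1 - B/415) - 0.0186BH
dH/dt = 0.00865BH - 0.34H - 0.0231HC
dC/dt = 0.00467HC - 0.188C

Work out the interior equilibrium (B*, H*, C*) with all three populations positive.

From dC/dt = 0: 0.00467H* = 0.188, so H* = 40.3.
From dB/dt = 0: 1.11(1 - B*/415) = 0.0186·40.3, giving B* = 415·(1 - 0.675) = 135.
From dH/dt = 0: 0.00865·135 - 0.34 = 0.0231C*, so C* = 0.828/0.0231 = 35.9.

B* ≈ 135, H* ≈ 40.3, C* ≈ 35.9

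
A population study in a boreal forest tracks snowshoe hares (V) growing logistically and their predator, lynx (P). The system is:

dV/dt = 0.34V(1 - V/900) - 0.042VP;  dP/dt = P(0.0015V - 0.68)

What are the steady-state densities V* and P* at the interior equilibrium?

V* ≈ 453, P* ≈ 4.02

From dP/dt = 0 with P > 0: 0.0015V* = 0.68, so V* = 453.
Substitute into dV/dt = 0: 0.34(1 - 453/900) = 0.042P*.
The bracket is 0.496, giving P* = 0.169/0.042 = 4.02.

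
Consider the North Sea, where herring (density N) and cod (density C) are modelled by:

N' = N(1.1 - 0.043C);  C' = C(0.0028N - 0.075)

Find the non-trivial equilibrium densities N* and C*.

Set dC/dt = 0 with C > 0: 0.0028N - 0.075 = 0, so N* = 0.075/0.0028 = 26.8.
Set dN/dt = 0 with N > 0: 1.1 - 0.043C = 0, so C* = 1.1/0.043 = 25.6.

N* ≈ 26.8, C* ≈ 25.6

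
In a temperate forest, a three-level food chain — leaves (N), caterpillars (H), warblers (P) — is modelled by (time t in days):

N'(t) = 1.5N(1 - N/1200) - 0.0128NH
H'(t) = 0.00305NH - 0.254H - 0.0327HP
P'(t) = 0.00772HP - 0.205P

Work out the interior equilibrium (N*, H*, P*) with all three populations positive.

N* ≈ 928, H* ≈ 26.6, P* ≈ 78.8

From dP/dt = 0: 0.00772H* = 0.205, so H* = 26.6.
From dN/dt = 0: 1.5(1 - N*/1200) = 0.0128·26.6, giving N* = 1200·(1 - 0.227) = 928.
From dH/dt = 0: 0.00305·928 - 0.254 = 0.0327P*, so P* = 2.58/0.0327 = 78.8.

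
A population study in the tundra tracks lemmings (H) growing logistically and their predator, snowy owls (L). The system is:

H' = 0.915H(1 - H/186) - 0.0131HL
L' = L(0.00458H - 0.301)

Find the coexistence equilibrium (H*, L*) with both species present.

H* ≈ 65.7, L* ≈ 45.2

From dL/dt = 0 with L > 0: 0.00458H* = 0.301, so H* = 65.7.
Substitute into dH/dt = 0: 0.915(1 - 65.7/186) = 0.0131L*.
The bracket is 0.647, giving L* = 0.592/0.0131 = 45.2.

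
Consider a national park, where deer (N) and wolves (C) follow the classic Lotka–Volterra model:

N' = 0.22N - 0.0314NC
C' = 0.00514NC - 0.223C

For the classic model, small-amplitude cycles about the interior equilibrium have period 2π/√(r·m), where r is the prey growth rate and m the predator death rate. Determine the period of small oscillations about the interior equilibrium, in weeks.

Here r = 0.22 and m = 0.223, so r·m = 0.0491.
ω = √0.0491 = 0.221 per week, hence T = 2π/ω ≈ 28.4 weeks.

T ≈ 28.4 weeks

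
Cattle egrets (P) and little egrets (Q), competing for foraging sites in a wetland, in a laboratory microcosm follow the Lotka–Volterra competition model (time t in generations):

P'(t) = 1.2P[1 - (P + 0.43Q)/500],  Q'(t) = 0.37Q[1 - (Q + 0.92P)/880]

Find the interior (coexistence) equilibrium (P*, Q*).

Setting both brackets to zero gives the nullclines P + 0.43Q = 500 and 0.92P + Q = 880.
Substituting Q = 880 - 0.92P into the first: P(1 - 0.43·0.92) = 500 - 0.43·880.
So P* = 122/0.604 = 201, and then Q* = 880 - 0.92·201 = 695.

P* ≈ 201, Q* ≈ 695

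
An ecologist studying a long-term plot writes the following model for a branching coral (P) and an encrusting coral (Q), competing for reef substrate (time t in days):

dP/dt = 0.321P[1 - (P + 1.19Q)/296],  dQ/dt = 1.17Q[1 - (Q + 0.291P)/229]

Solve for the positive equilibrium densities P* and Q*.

P* ≈ 35.9, Q* ≈ 219

Setting both brackets to zero gives the nullclines P + 1.19Q = 296 and 0.291P + Q = 229.
Substituting Q = 229 - 0.291P into the first: P(1 - 1.19·0.291) = 296 - 1.19·229.
So P* = 23.5/0.654 = 35.9, and then Q* = 229 - 0.291·35.9 = 219.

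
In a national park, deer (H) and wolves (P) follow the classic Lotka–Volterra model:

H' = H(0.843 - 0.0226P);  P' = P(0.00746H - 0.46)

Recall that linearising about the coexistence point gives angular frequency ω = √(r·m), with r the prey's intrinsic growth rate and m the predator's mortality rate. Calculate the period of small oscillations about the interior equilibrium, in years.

T ≈ 10.1 years

Here r = 0.843 and m = 0.46, so r·m = 0.388.
ω = √0.388 = 0.623 per year, hence T = 2π/ω ≈ 10.1 years.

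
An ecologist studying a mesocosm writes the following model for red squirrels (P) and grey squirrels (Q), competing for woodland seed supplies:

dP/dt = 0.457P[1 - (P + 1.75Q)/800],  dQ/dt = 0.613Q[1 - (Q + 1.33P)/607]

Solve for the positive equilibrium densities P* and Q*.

Setting both brackets to zero gives the nullclines P + 1.75Q = 800 and 1.33P + Q = 607.
Substituting Q = 607 - 1.33P into the first: P(1 - 1.75·1.33) = 800 - 1.75·607.
So P* = -262/-1.33 = 198, and then Q* = 607 - 1.33·198 = 344.

P* ≈ 198, Q* ≈ 344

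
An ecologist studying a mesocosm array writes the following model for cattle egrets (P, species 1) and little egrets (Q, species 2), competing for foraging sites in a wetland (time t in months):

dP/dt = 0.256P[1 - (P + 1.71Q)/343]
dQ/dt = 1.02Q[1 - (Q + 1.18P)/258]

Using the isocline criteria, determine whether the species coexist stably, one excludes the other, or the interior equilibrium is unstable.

Compare the nullcline intercepts: K1/α12 = 343/1.71 = 201 < K2 = 258; K2/α21 = 258/1.18 = 219 < K1 = 343.
Since both are reversed, neither can invade when rare; the interior point is a saddle.

unstable coexistence (outcome depends on initial conditions)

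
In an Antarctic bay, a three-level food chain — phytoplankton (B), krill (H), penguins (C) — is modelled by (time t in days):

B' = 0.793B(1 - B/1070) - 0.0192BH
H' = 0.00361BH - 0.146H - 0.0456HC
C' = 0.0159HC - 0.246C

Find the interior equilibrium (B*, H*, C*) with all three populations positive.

From dC/dt = 0: 0.0159H* = 0.246, so H* = 15.5.
From dB/dt = 0: 0.793(1 - B*/1070) = 0.0192·15.5, giving B* = 1070·(1 - 0.375) = 669.
From dH/dt = 0: 0.00361·669 - 0.146 = 0.0456C*, so C* = 2.27/0.0456 = 49.8.

B* ≈ 669, H* ≈ 15.5, C* ≈ 49.8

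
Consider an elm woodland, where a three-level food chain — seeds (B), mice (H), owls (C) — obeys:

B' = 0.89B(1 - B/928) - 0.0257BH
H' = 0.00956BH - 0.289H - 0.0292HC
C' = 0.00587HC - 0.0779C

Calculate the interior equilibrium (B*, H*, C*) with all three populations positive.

From dC/dt = 0: 0.00587H* = 0.0779, so H* = 13.3.
From dB/dt = 0: 0.89(1 - B*/928) = 0.0257·13.3, giving B* = 928·(1 - 0.383) = 572.
From dH/dt = 0: 0.00956·572 - 0.289 = 0.0292C*, so C* = 5.18/0.0292 = 177.

B* ≈ 572, H* ≈ 13.3, C* ≈ 177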